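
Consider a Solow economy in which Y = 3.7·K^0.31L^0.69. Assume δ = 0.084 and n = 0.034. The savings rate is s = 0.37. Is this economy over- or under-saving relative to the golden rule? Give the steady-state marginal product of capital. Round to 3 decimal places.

The effective depreciation rate is n + δ = 0.034 + 0.084 = 0.118.
Steady-state k*: s·A·k^0.31 = 0.118·k gives k* = (0.37·3.7/0.118)^(1/0.69) ≈ 34.8967.
MPK = 0.31·3.7·34.8967^(-0.69) ≈ 0.0989.
MPK < n+δ = 0.118, so the economy is dynamically inefficient (over-saving).

over-saving; MPK ≈ 0.099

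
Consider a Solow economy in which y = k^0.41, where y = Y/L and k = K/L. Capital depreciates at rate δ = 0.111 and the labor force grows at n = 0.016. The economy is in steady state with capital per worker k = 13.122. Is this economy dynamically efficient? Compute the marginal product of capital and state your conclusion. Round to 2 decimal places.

dynamically inefficient; MPK ≈ 0.09

The effective depreciation rate is n + δ = 0.016 + 0.111 = 0.127.
MPK = 0.41·k^(0.41−1) = 0.41·13.122^(-0.59) ≈ 0.0898.
MPK < 0.127, so the economy is dynamically inefficient (over-saving).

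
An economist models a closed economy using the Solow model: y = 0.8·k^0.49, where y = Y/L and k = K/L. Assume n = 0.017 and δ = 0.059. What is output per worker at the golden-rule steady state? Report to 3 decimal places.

The effective depreciation rate is n + δ = 0.017 + 0.059 = 0.076.
Setting f'(k) = n+δ gives 0.49·0.8·k^(0.49−1) = 0.076, hence k_gold = (0.49·0.8/0.076)^(1/0.51) ≈ 24.9462.
Output: y_gold = 0.8·k_gold^0.49 = 0.8·24.9462^0.49 ≈ 3.8692.

y_gold ≈ 3.869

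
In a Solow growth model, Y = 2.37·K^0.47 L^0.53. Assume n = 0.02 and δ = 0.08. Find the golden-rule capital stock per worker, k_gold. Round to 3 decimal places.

n + δ = 0.02 + 0.08 = 0.1.
Setting f'(k) = n+δ gives 0.47·2.37·k^(0.47−1) = 0.1, hence k_gold = (0.47·2.37/0.1)^(1/0.53) ≈ 94.4456.

k_gold ≈ 94.446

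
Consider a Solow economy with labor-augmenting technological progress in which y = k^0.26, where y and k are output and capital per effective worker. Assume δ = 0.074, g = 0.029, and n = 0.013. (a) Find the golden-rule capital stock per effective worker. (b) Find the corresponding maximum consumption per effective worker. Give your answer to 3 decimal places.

(a) k_gold ≈ 2.976; (b) c_gold ≈ 0.983

The effective depreciation rate is n + g + δ = 0.013 + 0.029 + 0.074 = 0.116.
At the golden rule the marginal product of capital equals n+g+δ: 0.26·k^(0.26−1) = 0.116. Solving, k_gold = (0.26/0.116)^(1/0.74) ≈ 2.9762.
y_gold = 2.9762^0.26 ≈ 1.3279; c_gold = y_gold − 0.116·k_gold ≈ 0.9826.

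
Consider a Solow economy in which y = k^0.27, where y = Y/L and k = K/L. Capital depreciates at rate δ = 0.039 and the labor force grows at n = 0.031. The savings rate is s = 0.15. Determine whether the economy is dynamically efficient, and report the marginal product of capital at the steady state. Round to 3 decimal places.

dynamically efficient; MPK ≈ 0.126

Break-even investment rate: n + δ = 0.031 + 0.039 = 0.07.
Steady-state k*: s·k^0.27 = 0.07·k gives k* = (0.15/0.07)^(1/0.73) ≈ 2.8406.
MPK = 0.27·2.8406^(-0.73) ≈ 0.1260.
MPK > n+δ = 0.07, so the economy is dynamically efficient (under-saving).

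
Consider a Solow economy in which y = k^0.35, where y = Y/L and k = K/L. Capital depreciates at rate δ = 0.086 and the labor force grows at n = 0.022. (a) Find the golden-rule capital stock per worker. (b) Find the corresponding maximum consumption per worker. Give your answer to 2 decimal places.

n + δ = 0.022 + 0.086 = 0.108.
Golden rule sets MPK = n+δ: 0.35·k^(0.35−1) = 0.108, so k_gold = (0.35/0.108)^(1/0.65) ≈ 6.1039.
y_gold = 6.1039^0.35 ≈ 1.8835; c_gold = y_gold − 0.108·k_gold ≈ 1.2243.

(a) k_gold ≈ 6.10; (b) c_gold ≈ 1.22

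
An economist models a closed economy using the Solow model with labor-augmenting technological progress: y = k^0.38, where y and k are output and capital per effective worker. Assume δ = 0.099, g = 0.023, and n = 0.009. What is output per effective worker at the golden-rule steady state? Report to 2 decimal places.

y_gold ≈ 1.92

The effective depreciation rate is n + g + δ = 0.009 + 0.023 + 0.099 = 0.131.
At the golden rule the marginal product of capital equals n+g+δ: 0.38·k^(0.38−1) = 0.131. Solving, k_gold = (0.38/0.131)^(1/0.62) ≈ 5.5717.
Output: y_gold = k_gold^0.38 = 5.5717^0.38 ≈ 1.9208.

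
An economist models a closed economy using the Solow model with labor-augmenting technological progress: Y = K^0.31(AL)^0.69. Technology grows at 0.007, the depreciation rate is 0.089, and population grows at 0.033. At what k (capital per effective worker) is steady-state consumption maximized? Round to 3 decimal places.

k_gold ≈ 3.563

Break-even investment rate: n + g + δ = 0.033 + 0.007 + 0.089 = 0.129.
At the golden rule the marginal product of capital equals n+g+δ: 0.31·k^(0.31−1) = 0.129. Solving, k_gold = (0.31/0.129)^(1/0.69) ≈ 3.5632.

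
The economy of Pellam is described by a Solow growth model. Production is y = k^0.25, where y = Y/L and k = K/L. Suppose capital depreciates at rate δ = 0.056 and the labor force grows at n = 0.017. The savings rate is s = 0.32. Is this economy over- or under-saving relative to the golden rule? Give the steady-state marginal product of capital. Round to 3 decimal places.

n + δ = 0.017 + 0.056 = 0.073.
Steady-state k*: s·k^0.25 = 0.073·k gives k* = (0.32/0.073)^(1/0.75) ≈ 7.1741.
MPK = 0.25·7.1741^(-0.75) ≈ 0.0570.
MPK < n+δ = 0.073, so the economy is dynamically inefficient (over-saving).

over-saving; MPK ≈ 0.057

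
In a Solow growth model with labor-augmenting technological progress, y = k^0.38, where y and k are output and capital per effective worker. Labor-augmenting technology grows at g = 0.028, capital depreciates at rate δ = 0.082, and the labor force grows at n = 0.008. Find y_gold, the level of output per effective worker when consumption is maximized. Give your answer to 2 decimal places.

Capital per effective worker breaks even when investment replaces (n + g + δ)·k; here n + g + δ = 0.118.
At the golden rule the marginal product of capital equals n+g+δ: 0.38·k^(0.38−1) = 0.118. Solving, k_gold = (0.38/0.118)^(1/0.62) ≈ 6.5947.
Output: y_gold = k_gold^0.38 = 6.5947^0.38 ≈ 2.0478.

y_gold ≈ 2.05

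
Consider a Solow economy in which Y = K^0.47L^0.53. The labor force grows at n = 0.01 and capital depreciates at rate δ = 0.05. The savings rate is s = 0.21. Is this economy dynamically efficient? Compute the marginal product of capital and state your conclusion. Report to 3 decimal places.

dynamically efficient; MPK ≈ 0.134

Capital per worker breaks even when investment replaces (n + δ)·k; here n + δ = 0.06.
Steady-state k*: s·k^0.47 = 0.06·k gives k* = (0.21/0.06)^(1/0.53) ≈ 10.6303.
MPK = 0.47·10.6303^(-0.53) ≈ 0.1343.
MPK > n+δ = 0.06, so the economy is dynamically efficient (under-saving).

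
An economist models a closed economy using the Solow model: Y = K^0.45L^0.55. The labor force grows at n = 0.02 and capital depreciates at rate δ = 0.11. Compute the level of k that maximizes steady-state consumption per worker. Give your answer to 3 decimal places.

The effective depreciation rate is n + δ = 0.02 + 0.11 = 0.13.
Maximizing c = f(k) − (n+δ)·k gives f'(k) = n+δ, i.e. 0.45·k^(0.45−1) = 0.13, so k_gold = (0.45/0.13)^(1/0.55) ≈ 9.5607.

k_gold ≈ 9.561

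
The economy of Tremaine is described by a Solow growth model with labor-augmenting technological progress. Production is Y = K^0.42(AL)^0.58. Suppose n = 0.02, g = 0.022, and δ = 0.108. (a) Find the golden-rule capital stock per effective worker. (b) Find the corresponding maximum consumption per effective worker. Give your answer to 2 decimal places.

Break-even investment rate: n + g + δ = 0.02 + 0.022 + 0.108 = 0.15.
Golden rule sets MPK = n+g+δ: 0.42·k^(0.42−1) = 0.15, so k_gold = (0.42/0.15)^(1/0.58) ≈ 5.9015.
y_gold = 5.9015^0.42 ≈ 2.1077; c_gold = y_gold − 0.15·k_gold ≈ 1.2225.

(a) k_gold ≈ 5.90; (b) c_gold ≈ 1.22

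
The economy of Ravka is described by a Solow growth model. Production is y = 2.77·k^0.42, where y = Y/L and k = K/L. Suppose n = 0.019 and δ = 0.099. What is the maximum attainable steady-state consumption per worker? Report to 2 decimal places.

n + δ = 0.019 + 0.099 = 0.118.
Setting f'(k) = n+δ gives 0.42·2.77·k^(0.42−1) = 0.118, hence k_gold = (0.42·2.77/0.118)^(1/0.58) ≈ 51.7046.
y_gold = 2.77·51.7046^0.42 ≈ 14.5265.
c_gold = y_gold − (n+δ)·k_gold = 14.5265 − 0.118·51.7046 ≈ 8.4254.

c_gold ≈ 8.43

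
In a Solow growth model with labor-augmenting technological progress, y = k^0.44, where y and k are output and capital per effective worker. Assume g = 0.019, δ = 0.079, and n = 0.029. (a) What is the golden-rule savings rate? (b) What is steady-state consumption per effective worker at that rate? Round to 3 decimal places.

(a) s_gold = 0.440; (b) c_gold ≈ 1.487

n + g + δ = 0.029 + 0.019 + 0.079 = 0.127.
For Cobb-Douglas, s_gold equals capital's share: s_gold = 0.44.
Golden rule sets MPK = n+g+δ: 0.44·k^(0.44−1) = 0.127, so k_gold = (0.44/0.127)^(1/0.56) ≈ 9.1973.
y_gold = 9.1973^0.44 ≈ 2.6547; c_gold = (1−0.44)·y_gold ≈ 1.4866.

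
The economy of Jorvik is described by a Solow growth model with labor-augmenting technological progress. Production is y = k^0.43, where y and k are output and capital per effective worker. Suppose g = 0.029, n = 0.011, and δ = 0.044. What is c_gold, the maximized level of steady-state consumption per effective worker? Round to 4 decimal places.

n + g + δ = 0.011 + 0.029 + 0.044 = 0.084.
Setting f'(k) = n+g+δ gives 0.43·k^(0.43−1) = 0.084, hence k_gold = (0.43/0.084)^(1/0.57) ≈ 17.5465.
y_gold = 17.5465^0.43 ≈ 3.4277.
c_gold = y_gold − (n+g+δ)·k_gold = 3.4277 − 0.084·17.5465 ≈ 1.9538.

c_gold ≈ 1.9538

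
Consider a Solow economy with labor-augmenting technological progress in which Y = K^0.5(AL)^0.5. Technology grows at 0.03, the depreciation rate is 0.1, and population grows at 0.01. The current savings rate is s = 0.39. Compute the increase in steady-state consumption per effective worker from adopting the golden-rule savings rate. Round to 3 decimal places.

Δc ≈ 0.086

n + g + δ = 0.01 + 0.03 + 0.1 = 0.14.
Current steady state (s = 0.39): k* = (0.39/0.14)^(1/0.5) ≈ 7.7602, y* = 7.7602^0.5 ≈ 2.7857, c* = (1−0.39)·2.7857 ≈ 1.6993.
Maximizing c = f(k) − (n+g+δ)·k gives f'(k) = n+g+δ, i.e. 0.5·k^(0.5−1) = 0.14, so k_gold = (0.5/0.14)^(1/0.5) ≈ 12.7551.
y_gold = 12.7551^0.5 ≈ 3.5714, c_gold = y_gold − 0.14·k_gold ≈ 1.7857.
Gain: Δc = 1.7857 − 1.6993 ≈ 0.0864.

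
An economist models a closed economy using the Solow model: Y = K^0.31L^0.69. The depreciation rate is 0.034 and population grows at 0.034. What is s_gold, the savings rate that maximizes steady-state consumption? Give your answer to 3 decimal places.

s_gold = 0.310

Break-even investment rate: n + δ = 0.034 + 0.034 = 0.068.
At the golden rule MPK = n+δ, and in any Cobb-Douglas steady state s = (n+δ)·k/y = MPK·k/y = capital's share 0.31.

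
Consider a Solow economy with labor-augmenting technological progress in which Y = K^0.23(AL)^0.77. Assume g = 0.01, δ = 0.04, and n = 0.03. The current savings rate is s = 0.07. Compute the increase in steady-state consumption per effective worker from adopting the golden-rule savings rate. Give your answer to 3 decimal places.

n + g + δ = 0.03 + 0.01 + 0.04 = 0.08.
Current steady state (s = 0.07): k* = (0.07/0.08)^(1/0.77) ≈ 0.8408, y* = 0.8408^0.23 ≈ 0.9609, c* = (1−0.07)·0.9609 ≈ 0.8936.
Maximizing c = f(k) − (n+g+δ)·k gives f'(k) = n+g+δ, i.e. 0.23·k^(0.23−1) = 0.08, so k_gold = (0.23/0.08)^(1/0.77) ≈ 3.9412.
y_gold = 3.9412^0.23 ≈ 1.3709, c_gold = y_gold − 0.08·k_gold ≈ 1.0556.
Gain: Δc = 1.0556 − 0.8936 ≈ 0.1619.

Δc ≈ 0.162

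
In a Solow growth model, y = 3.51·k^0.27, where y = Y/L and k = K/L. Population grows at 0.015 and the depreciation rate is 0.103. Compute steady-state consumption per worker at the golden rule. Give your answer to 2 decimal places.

c_gold ≈ 5.54

n + δ = 0.015 + 0.103 = 0.118.
At the golden rule the marginal product of capital equals n+δ: 0.27·3.51·k^(0.27−1) = 0.118. Solving, k_gold = (0.27·3.51/0.118)^(1/0.73) ≈ 17.3555.
y_gold = 3.51·17.3555^0.27 ≈ 7.5850.
c_gold = y_gold − (n+δ)·k_gold = 7.5850 − 0.118·17.3555 ≈ 5.5370.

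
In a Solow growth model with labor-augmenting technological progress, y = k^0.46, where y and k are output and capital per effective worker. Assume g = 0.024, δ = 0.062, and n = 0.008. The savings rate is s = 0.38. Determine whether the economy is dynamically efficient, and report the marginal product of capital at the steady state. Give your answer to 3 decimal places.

n + g + δ = 0.008 + 0.024 + 0.062 = 0.094.
Steady-state k*: s·k^0.46 = 0.094·k gives k* = (0.38/0.094)^(1/0.54) ≈ 13.2873.
MPK = 0.46·13.2873^(-0.54) ≈ 0.1138.
MPK > n+g+δ = 0.094, so the economy is dynamically efficient (under-saving).

dynamically efficient; MPK ≈ 0.114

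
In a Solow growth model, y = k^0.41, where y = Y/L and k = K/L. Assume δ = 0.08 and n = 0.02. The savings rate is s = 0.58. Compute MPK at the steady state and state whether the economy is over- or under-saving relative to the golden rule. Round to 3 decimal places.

over-saving; MPK ≈ 0.071

The effective depreciation rate is n + δ = 0.02 + 0.08 = 0.1.
Steady-state k*: s·k^0.41 = 0.1·k gives k* = (0.58/0.1)^(1/0.59) ≈ 19.6764.
MPK = 0.41·19.6764^(-0.59) ≈ 0.0707.
MPK < n+δ = 0.1, so the economy is dynamically inefficient (over-saving).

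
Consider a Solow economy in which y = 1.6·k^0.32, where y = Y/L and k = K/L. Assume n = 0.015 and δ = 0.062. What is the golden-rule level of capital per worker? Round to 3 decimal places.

k_gold ≈ 16.217

The effective depreciation rate is n + δ = 0.015 + 0.062 = 0.077.
Maximizing c = f(k) − (n+δ)·k gives f'(k) = n+δ, i.e. 0.32·1.6·k^(0.32−1) = 0.077, so k_gold = (0.32·1.6/0.077)^(1/0.68) ≈ 16.2170.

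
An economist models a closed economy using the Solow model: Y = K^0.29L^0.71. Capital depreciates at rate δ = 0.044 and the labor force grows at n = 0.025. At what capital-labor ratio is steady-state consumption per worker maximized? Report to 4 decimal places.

n + δ = 0.025 + 0.044 = 0.069.
At the golden rule the marginal product of capital equals n+δ: 0.29·k^(0.29−1) = 0.069. Solving, k_gold = (0.29/0.069)^(1/0.71) ≈ 7.5551.

k_gold ≈ 7.5551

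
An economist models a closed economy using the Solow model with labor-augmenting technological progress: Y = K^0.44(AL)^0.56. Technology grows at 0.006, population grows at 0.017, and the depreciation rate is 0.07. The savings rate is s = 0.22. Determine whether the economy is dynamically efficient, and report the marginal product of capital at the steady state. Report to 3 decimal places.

dynamically efficient; MPK ≈ 0.186

Capital per effective worker breaks even when investment replaces (n + g + δ)·k; here n + g + δ = 0.093.
Steady-state k*: s·k^0.44 = 0.093·k gives k* = (0.22/0.093)^(1/0.56) ≈ 4.6532.
MPK = 0.44·4.6532^(-0.56) ≈ 0.1860.
MPK > n+g+δ = 0.093, so the economy is dynamically efficient (under-saving).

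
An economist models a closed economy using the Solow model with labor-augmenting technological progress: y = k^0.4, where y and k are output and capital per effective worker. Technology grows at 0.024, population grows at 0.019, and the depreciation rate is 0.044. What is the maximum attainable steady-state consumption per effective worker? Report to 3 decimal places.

Break-even investment rate: n + g + δ = 0.019 + 0.024 + 0.044 = 0.087.
At the golden rule the marginal product of capital equals n+g+δ: 0.4·k^(0.4−1) = 0.087. Solving, k_gold = (0.4/0.087)^(1/0.6) ≈ 12.7126.
y_gold = 12.7126^0.4 ≈ 2.7650.
c_gold = y_gold − (n+g+δ)·k_gold = 2.7650 − 0.087·12.7126 ≈ 1.6590.

c_gold ≈ 1.659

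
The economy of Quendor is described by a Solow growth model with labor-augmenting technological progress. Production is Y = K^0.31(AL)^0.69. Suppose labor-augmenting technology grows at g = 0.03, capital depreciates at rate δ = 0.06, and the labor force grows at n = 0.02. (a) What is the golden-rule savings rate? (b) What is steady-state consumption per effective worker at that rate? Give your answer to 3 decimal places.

(a) s_gold = 0.310; (b) c_gold ≈ 1.099

Capital per effective worker breaks even when investment replaces (n + g + δ)·k; here n + g + δ = 0.11.
For Cobb-Douglas, s_gold equals capital's share: s_gold = 0.31.
Maximizing c = f(k) − (n+g+δ)·k gives f'(k) = n+g+δ, i.e. 0.31·k^(0.31−1) = 0.11, so k_gold = (0.31/0.11)^(1/0.69) ≈ 4.4888.
y_gold = 4.4888^0.31 ≈ 1.5928; c_gold = (1−0.31)·y_gold ≈ 1.0990.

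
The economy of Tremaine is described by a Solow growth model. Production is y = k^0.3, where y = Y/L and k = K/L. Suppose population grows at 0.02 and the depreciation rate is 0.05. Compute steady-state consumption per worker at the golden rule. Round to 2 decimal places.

c_gold ≈ 1.31

n + δ = 0.02 + 0.05 = 0.07.
Golden rule sets MPK = n+δ: 0.3·k^(0.3−1) = 0.07, so k_gold = (0.3/0.07)^(1/0.7) ≈ 7.9963.
y_gold = 7.9963^0.3 ≈ 1.8658.
c_gold = y_gold − (n+δ)·k_gold = 1.8658 − 0.07·7.9963 ≈ 1.3061.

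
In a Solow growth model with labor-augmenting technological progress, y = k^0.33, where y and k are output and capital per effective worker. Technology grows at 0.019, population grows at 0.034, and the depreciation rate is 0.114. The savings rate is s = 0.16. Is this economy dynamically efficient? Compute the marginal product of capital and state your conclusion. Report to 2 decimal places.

Break-even investment rate: n + g + δ = 0.034 + 0.019 + 0.114 = 0.167.
Steady-state k*: s·k^0.33 = 0.167·k gives k* = (0.16/0.167)^(1/0.67) ≈ 0.9381.
MPK = 0.33·0.9381^(-0.67) ≈ 0.3444.
MPK > n+g+δ = 0.167, so the economy is dynamically efficient (under-saving).

dynamically efficient; MPK ≈ 0.34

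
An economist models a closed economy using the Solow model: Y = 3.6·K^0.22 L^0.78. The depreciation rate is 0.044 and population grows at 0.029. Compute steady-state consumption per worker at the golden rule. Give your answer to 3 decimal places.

c_gold ≈ 5.501

Capital per worker breaks even when investment replaces (n + δ)·k; here n + δ = 0.073.
Maximizing c = f(k) − (n+δ)·k gives f'(k) = n+δ, i.e. 0.22·3.6·k^(0.22−1) = 0.073, so k_gold = (0.22·3.6/0.073)^(1/0.78) ≈ 21.2539.
y_gold = 3.6·21.2539^0.22 ≈ 7.0524.
c_gold = y_gold − (n+δ)·k_gold = 7.0524 − 0.073·21.2539 ≈ 5.5009.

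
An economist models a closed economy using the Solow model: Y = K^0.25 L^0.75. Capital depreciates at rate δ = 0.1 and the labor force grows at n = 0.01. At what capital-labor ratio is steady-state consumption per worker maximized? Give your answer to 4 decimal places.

The effective depreciation rate is n + δ = 0.01 + 0.1 = 0.11.
At the golden rule the marginal product of capital equals n+δ: 0.25·k^(0.25−1) = 0.11. Solving, k_gold = (0.25/0.11)^(1/0.75) ≈ 2.9881.

k_gold ≈ 2.9881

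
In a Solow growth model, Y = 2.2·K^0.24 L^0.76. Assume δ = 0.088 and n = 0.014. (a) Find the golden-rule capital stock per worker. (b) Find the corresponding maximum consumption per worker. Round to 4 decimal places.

n + δ = 0.014 + 0.088 = 0.102.
Maximizing c = f(k) − (n+δ)·k gives f'(k) = n+δ, i.e. 0.24·2.2·k^(0.24−1) = 0.102, so k_gold = (0.24·2.2/0.102)^(1/0.76) ≈ 8.7000.
y_gold = 2.2·8.7000^0.24 ≈ 3.6975; c_gold = y_gold − 0.102·k_gold ≈ 2.8101.

(a) k_gold ≈ 8.7000; (b) c_gold ≈ 2.8101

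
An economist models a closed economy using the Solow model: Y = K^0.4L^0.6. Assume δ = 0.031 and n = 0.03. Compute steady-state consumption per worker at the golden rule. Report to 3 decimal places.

The effective depreciation rate is n + δ = 0.03 + 0.031 = 0.061.
Golden rule sets MPK = n+δ: 0.4·k^(0.4−1) = 0.061, so k_gold = (0.4/0.061)^(1/0.6) ≈ 22.9730.
y_gold = 22.9730^0.4 ≈ 3.5034.
c_gold = y_gold − (n+δ)·k_gold = 3.5034 − 0.061·22.9730 ≈ 2.1020.

c_gold ≈ 2.102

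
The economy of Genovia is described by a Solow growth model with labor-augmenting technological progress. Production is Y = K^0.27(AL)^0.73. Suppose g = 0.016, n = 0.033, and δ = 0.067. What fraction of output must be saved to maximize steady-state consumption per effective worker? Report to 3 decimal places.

n + g + δ = 0.033 + 0.016 + 0.067 = 0.116.
At the golden rule MPK = n+g+δ, and in any Cobb-Douglas steady state s = (n+g+δ)·k/y = MPK·k/y = capital's share 0.27.

s_gold = 0.270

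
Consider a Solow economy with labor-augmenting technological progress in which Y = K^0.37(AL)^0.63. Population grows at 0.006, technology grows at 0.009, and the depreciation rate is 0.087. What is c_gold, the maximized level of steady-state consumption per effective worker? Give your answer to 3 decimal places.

c_gold ≈ 1.343

Capital per effective worker breaks even when investment replaces (n + g + δ)·k; here n + g + δ = 0.102.
At the golden rule the marginal product of capital equals n+g+δ: 0.37·k^(0.37−1) = 0.102. Solving, k_gold = (0.37/0.102)^(1/0.63) ≈ 7.7314.
y_gold = 7.7314^0.37 ≈ 2.1314.
c_gold = y_gold − (n+g+δ)·k_gold = 2.1314 − 0.102·7.7314 ≈ 1.3428.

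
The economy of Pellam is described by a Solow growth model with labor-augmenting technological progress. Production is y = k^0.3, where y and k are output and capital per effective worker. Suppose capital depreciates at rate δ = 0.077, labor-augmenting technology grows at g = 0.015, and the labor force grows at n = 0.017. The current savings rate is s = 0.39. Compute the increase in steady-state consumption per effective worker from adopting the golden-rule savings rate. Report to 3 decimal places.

Δc ≈ 0.027

Capital per effective worker breaks even when investment replaces (n + g + δ)·k; here n + g + δ = 0.109.
Current steady state (s = 0.39): k* = (0.39/0.109)^(1/0.7) ≈ 6.1789, y* = 6.1789^0.3 ≈ 1.7269, c* = (1−0.39)·1.7269 ≈ 1.0534.
At the golden rule the marginal product of capital equals n+g+δ: 0.3·k^(0.3−1) = 0.109. Solving, k_gold = (0.3/0.109)^(1/0.7) ≈ 4.2475.
y_gold = 4.2475^0.3 ≈ 1.5433, c_gold = y_gold − 0.109·k_gold ≈ 1.0803.
Gain: Δc = 1.0803 − 1.0534 ≈ 0.0269.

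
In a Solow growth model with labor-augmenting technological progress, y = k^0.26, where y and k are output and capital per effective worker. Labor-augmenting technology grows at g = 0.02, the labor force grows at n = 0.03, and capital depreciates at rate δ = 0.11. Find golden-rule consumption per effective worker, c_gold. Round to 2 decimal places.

Capital per effective worker breaks even when investment replaces (n + g + δ)·k; here n + g + δ = 0.16.
Maximizing c = f(k) − (n+g+δ)·k gives f'(k) = n+g+δ, i.e. 0.26·k^(0.26−1) = 0.16, so k_gold = (0.26/0.16)^(1/0.74) ≈ 1.9272.
y_gold = 1.9272^0.26 ≈ 1.1860.
c_gold = y_gold − (n+g+δ)·k_gold = 1.1860 − 0.16·1.9272 ≈ 0.8776.

c_gold ≈ 0.88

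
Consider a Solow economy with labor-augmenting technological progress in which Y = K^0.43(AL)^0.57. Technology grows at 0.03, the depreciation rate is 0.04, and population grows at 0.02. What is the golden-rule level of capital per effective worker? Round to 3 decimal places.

k_gold ≈ 15.546

n + g + δ = 0.02 + 0.03 + 0.04 = 0.09.
At the golden rule the marginal product of capital equals n+g+δ: 0.43·k^(0.43−1) = 0.09. Solving, k_gold = (0.43/0.09)^(1/0.57) ≈ 15.5462.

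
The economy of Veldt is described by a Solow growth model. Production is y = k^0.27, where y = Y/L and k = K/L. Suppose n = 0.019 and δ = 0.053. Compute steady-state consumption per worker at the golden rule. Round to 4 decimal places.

c_gold ≈ 1.1902

Break-even investment rate: n + δ = 0.019 + 0.053 = 0.072.
Golden rule sets MPK = n+δ: 0.27·k^(0.27−1) = 0.072, so k_gold = (0.27/0.072)^(1/0.73) ≈ 6.1143.
y_gold = 6.1143^0.27 ≈ 1.6305.
c_gold = y_gold − (n+δ)·k_gold = 1.6305 − 0.072·6.1143 ≈ 1.1902.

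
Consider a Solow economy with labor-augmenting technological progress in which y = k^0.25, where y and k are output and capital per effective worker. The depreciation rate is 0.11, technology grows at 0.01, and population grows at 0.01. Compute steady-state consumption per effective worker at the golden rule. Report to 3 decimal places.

c_gold ≈ 0.933

The effective depreciation rate is n + g + δ = 0.01 + 0.01 + 0.11 = 0.13.
Setting f'(k) = n+g+δ gives 0.25·k^(0.25−1) = 0.13, hence k_gold = (0.25/0.13)^(1/0.75) ≈ 2.3915.
y_gold = 2.3915^0.25 ≈ 1.2436.
c_gold = y_gold − (n+g+δ)·k_gold = 1.2436 − 0.13·2.3915 ≈ 0.9327.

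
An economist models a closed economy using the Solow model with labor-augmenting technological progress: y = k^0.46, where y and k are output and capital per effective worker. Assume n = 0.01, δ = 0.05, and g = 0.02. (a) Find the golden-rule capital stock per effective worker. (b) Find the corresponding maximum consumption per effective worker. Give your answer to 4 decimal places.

(a) k_gold ≈ 25.5148; (b) c_gold ≈ 2.3962

Break-even investment rate: n + g + δ = 0.01 + 0.02 + 0.05 = 0.08.
At the golden rule the marginal product of capital equals n+g+δ: 0.46·k^(0.46−1) = 0.08. Solving, k_gold = (0.46/0.08)^(1/0.54) ≈ 25.5148.
y_gold = 25.5148^0.46 ≈ 4.4374; c_gold = y_gold − 0.08·k_gold ≈ 2.3962.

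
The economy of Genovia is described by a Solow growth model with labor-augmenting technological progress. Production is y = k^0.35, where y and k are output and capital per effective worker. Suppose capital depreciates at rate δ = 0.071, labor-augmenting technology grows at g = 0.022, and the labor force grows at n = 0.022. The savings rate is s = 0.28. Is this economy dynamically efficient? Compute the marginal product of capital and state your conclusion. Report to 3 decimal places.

dynamically efficient; MPK ≈ 0.144

Break-even investment rate: n + g + δ = 0.022 + 0.022 + 0.071 = 0.115.
Steady-state k*: s·k^0.35 = 0.115·k gives k* = (0.28/0.115)^(1/0.65) ≈ 3.9315.
MPK = 0.35·3.9315^(-0.65) ≈ 0.1437.
MPK > n+g+δ = 0.115, so the economy is dynamically efficient (under-saving).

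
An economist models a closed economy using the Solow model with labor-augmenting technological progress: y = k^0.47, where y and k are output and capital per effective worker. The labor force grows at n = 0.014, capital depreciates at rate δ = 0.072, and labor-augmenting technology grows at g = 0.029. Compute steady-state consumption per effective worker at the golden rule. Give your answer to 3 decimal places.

c_gold ≈ 1.847

Break-even investment rate: n + g + δ = 0.014 + 0.029 + 0.072 = 0.115.
Golden rule sets MPK = n+g+δ: 0.47·k^(0.47−1) = 0.115, so k_gold = (0.47/0.115)^(1/0.53) ≈ 14.2425.
y_gold = 14.2425^0.47 ≈ 3.4849.
c_gold = y_gold − (n+g+δ)·k_gold = 3.4849 − 0.115·14.2425 ≈ 1.8470.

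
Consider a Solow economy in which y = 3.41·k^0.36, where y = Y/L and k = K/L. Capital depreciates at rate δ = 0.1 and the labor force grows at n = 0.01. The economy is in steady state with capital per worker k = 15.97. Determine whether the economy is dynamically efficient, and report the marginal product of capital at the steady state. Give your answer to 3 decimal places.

dynamically efficient; MPK ≈ 0.208

The effective depreciation rate is n + δ = 0.01 + 0.1 = 0.11.
MPK = 0.36·3.41·k^(0.36−1) = 0.36·3.41·15.97^(-0.64) ≈ 0.2084.
MPK > 0.11, so the economy is dynamically efficient (under-saving).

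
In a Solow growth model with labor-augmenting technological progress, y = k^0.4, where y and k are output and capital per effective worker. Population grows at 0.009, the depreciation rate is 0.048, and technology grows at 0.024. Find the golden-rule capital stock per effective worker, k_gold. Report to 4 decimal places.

Capital per effective worker breaks even when investment replaces (n + g + δ)·k; here n + g + δ = 0.081.
At the golden rule the marginal product of capital equals n+g+δ: 0.4·k^(0.4−1) = 0.081. Solving, k_gold = (0.4/0.081)^(1/0.6) ≈ 14.3205.

k_gold ≈ 14.3205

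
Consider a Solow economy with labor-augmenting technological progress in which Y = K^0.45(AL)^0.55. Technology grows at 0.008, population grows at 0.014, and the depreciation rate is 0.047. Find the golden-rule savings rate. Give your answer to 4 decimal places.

The effective depreciation rate is n + g + δ = 0.014 + 0.008 + 0.047 = 0.069.
At the golden rule MPK = n+g+δ, and in any Cobb-Douglas steady state s = (n+g+δ)·k/y = MPK·k/y = capital's share 0.45.

s_gold = 0.4500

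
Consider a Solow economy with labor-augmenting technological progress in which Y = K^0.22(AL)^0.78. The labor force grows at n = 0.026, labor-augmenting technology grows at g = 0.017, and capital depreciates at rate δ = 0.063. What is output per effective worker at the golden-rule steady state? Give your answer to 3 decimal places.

y_gold ≈ 1.229

The effective depreciation rate is n + g + δ = 0.026 + 0.017 + 0.063 = 0.106.
Golden rule sets MPK = n+g+δ: 0.22·k^(0.22−1) = 0.106, so k_gold = (0.22/0.106)^(1/0.78) ≈ 2.5501.
Output: y_gold = k_gold^0.22 = 2.5501^0.22 ≈ 1.2287.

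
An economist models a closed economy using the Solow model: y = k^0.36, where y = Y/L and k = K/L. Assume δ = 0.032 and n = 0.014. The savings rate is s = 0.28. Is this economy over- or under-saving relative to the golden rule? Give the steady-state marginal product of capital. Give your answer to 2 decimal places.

n + δ = 0.014 + 0.032 = 0.046.
Steady-state k*: s·k^0.36 = 0.046·k gives k* = (0.28/0.046)^(1/0.64) ≈ 16.8122.
MPK = 0.36·16.8122^(-0.64) ≈ 0.0591.
MPK > n+δ = 0.046, so the economy is dynamically efficient (under-saving).

under-saving; MPK ≈ 0.06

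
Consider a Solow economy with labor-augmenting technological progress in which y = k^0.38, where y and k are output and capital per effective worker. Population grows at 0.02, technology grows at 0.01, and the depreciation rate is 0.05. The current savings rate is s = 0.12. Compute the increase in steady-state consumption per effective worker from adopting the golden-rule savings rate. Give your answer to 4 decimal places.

Break-even investment rate: n + g + δ = 0.02 + 0.01 + 0.05 = 0.08.
Current steady state (s = 0.12): k* = (0.12/0.08)^(1/0.62) ≈ 1.9232, y* = 1.9232^0.38 ≈ 1.2821, c* = (1−0.12)·1.2821 ≈ 1.1283.
Setting f'(k) = n+g+δ gives 0.38·k^(0.38−1) = 0.08, hence k_gold = (0.38/0.08)^(1/0.62) ≈ 12.3436.
y_gold = 12.3436^0.38 ≈ 2.5986, c_gold = y_gold − 0.08·k_gold ≈ 1.6112.
Gain: Δc = 1.6112 − 1.1283 ≈ 0.4829.

Δc ≈ 0.4829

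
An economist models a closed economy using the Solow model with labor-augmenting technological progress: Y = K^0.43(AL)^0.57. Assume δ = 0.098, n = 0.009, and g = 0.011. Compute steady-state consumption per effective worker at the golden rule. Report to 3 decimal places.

c_gold ≈ 1.512

The effective depreciation rate is n + g + δ = 0.009 + 0.011 + 0.098 = 0.118.
Setting f'(k) = n+g+δ gives 0.43·k^(0.43−1) = 0.118, hence k_gold = (0.43/0.118)^(1/0.57) ≈ 9.6658.
y_gold = 9.6658^0.43 ≈ 2.6525.
c_gold = y_gold − (n+g+δ)·k_gold = 2.6525 − 0.118·9.6658 ≈ 1.5119.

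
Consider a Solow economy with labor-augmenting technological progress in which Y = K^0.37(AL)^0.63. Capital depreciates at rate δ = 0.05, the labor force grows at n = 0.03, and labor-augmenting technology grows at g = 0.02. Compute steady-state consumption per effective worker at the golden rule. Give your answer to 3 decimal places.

c_gold ≈ 1.358

n + g + δ = 0.03 + 0.02 + 0.05 = 0.1.
Setting f'(k) = n+g+δ gives 0.37·k^(0.37−1) = 0.1, hence k_gold = (0.37/0.1)^(1/0.63) ≈ 7.9782.
y_gold = 7.9782^0.37 ≈ 2.1563.
c_gold = y_gold − (n+g+δ)·k_gold = 2.1563 − 0.1·7.9782 ≈ 1.3585.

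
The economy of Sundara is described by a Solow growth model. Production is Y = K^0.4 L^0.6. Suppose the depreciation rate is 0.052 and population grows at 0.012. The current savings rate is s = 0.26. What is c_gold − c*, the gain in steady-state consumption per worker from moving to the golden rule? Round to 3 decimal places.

Capital per worker breaks even when investment replaces (n + δ)·k; here n + δ = 0.064.
Current steady state (s = 0.26): k* = (0.26/0.064)^(1/0.6) ≈ 10.3432, y* = 10.3432^0.4 ≈ 2.5460, c* = (1−0.26)·2.5460 ≈ 1.8841.
Maximizing c = f(k) − (n+δ)·k gives f'(k) = n+δ, i.e. 0.4·k^(0.4−1) = 0.064, so k_gold = (0.4/0.064)^(1/0.6) ≈ 21.2064.
y_gold = 21.2064^0.4 ≈ 3.3930, c_gold = y_gold − 0.064·k_gold ≈ 2.0358.
Gain: Δc = 2.0358 − 1.8841 ≈ 0.1518.

Δc ≈ 0.152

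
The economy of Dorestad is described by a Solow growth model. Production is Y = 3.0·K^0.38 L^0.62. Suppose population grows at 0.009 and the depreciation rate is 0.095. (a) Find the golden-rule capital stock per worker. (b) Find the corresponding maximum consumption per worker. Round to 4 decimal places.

(a) k_gold ≈ 47.5567; (b) c_gold ≈ 8.0696

The effective depreciation rate is n + δ = 0.009 + 0.095 = 0.104.
At the golden rule the marginal product of capital equals n+δ: 0.38·3.0·k^(0.38−1) = 0.104. Solving, k_gold = (0.38·3.0/0.104)^(1/0.62) ≈ 47.5567.
y_gold = 3.0·47.5567^0.38 ≈ 13.0155; c_gold = y_gold − 0.104·k_gold ≈ 8.0696.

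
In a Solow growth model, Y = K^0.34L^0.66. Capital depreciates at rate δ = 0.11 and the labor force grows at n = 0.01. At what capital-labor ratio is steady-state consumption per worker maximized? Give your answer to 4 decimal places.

k_gold ≈ 4.8451

The effective depreciation rate is n + δ = 0.01 + 0.11 = 0.12.
Golden rule sets MPK = n+δ: 0.34·k^(0.34−1) = 0.12, so k_gold = (0.34/0.12)^(1/0.66) ≈ 4.8451.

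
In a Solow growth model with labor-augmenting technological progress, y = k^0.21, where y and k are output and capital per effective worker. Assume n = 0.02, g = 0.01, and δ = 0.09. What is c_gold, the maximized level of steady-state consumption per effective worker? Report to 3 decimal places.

Break-even investment rate: n + g + δ = 0.02 + 0.01 + 0.09 = 0.12.
Maximizing c = f(k) − (n+g+δ)·k gives f'(k) = n+g+δ, i.e. 0.21·k^(0.21−1) = 0.12, so k_gold = (0.21/0.12)^(1/0.79) ≈ 2.0307.
y_gold = 2.0307^0.21 ≈ 1.1604.
c_gold = y_gold − (n+g+δ)·k_gold = 1.1604 − 0.12·2.0307 ≈ 0.9167.

c_gold ≈ 0.917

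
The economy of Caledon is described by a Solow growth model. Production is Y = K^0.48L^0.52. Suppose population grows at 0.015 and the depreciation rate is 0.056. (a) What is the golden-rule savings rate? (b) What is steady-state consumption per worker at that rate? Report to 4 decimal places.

Break-even investment rate: n + δ = 0.015 + 0.056 = 0.071.
For Cobb-Douglas, s_gold equals capital's share: s_gold = 0.48.
Golden rule sets MPK = n+δ: 0.48·k^(0.48−1) = 0.071, so k_gold = (0.48/0.071)^(1/0.52) ≈ 39.4567.
y_gold = 39.4567^0.48 ≈ 5.8363; c_gold = (1−0.48)·y_gold ≈ 3.0349.

(a) s_gold = 0.4800; (b) c_gold ≈ 3.0349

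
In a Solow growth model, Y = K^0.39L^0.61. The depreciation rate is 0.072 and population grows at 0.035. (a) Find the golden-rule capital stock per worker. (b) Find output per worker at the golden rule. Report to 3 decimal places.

(a) k_gold ≈ 8.333; (b) y_gold ≈ 2.286

The effective depreciation rate is n + δ = 0.035 + 0.072 = 0.107.
Golden rule sets MPK = n+δ: 0.39·k^(0.39−1) = 0.107, so k_gold = (0.39/0.107)^(1/0.61) ≈ 8.3327.
y_gold = 8.3327^0.39 ≈ 2.2862.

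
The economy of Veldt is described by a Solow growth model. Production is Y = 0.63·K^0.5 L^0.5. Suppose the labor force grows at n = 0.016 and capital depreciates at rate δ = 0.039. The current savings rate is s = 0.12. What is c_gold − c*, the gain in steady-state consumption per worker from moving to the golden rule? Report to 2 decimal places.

Δc ≈ 1.04

Break-even investment rate: n + δ = 0.016 + 0.039 = 0.055.
Current steady state (s = 0.12): k* = (0.12·0.63/0.055)^(1/0.5) ≈ 1.8894, y* = 0.63·1.8894^0.5 ≈ 0.8660, c* = (1−0.12)·0.8660 ≈ 0.7620.
Golden rule sets MPK = n+δ: 0.5·0.63·k^(0.5−1) = 0.055, so k_gold = (0.5·0.63/0.055)^(1/0.5) ≈ 32.8017.
y_gold = 0.63·32.8017^0.5 ≈ 3.6082, c_gold = y_gold − 0.055·k_gold ≈ 1.8041.
Gain: Δc = 1.8041 − 0.7620 ≈ 1.0420.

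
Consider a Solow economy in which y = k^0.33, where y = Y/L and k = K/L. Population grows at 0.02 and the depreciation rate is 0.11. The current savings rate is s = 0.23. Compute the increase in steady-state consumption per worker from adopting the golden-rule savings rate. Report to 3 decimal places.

Δc ≈ 0.040

Capital per worker breaks even when investment replaces (n + δ)·k; here n + δ = 0.13.
Current steady state (s = 0.23): k* = (0.23/0.13)^(1/0.67) ≈ 2.3433, y* = 2.3433^0.33 ≈ 1.3245, c* = (1−0.23)·1.3245 ≈ 1.0198.
Setting f'(k) = n+δ gives 0.33·k^(0.33−1) = 0.13, hence k_gold = (0.33/0.13)^(1/0.67) ≈ 4.0164.
y_gold = 4.0164^0.33 ≈ 1.5822, c_gold = y_gold − 0.13·k_gold ≈ 1.0601.
Gain: Δc = 1.0601 − 1.0198 ≈ 0.0402.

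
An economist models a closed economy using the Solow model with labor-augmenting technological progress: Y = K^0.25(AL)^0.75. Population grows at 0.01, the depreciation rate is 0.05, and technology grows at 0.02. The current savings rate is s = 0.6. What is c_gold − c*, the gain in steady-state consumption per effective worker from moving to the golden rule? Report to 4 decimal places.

n + g + δ = 0.01 + 0.02 + 0.05 = 0.08.
Current steady state (s = 0.6): k* = (0.6/0.08)^(1/0.75) ≈ 14.6808, y* = 14.6808^0.25 ≈ 1.9574, c* = (1−0.6)·1.9574 ≈ 0.7830.
Maximizing c = f(k) − (n+g+δ)·k gives f'(k) = n+g+δ, i.e. 0.25·k^(0.25−1) = 0.08, so k_gold = (0.25/0.08)^(1/0.75) ≈ 4.5688.
y_gold = 4.5688^0.25 ≈ 1.4620, c_gold = y_gold − 0.08·k_gold ≈ 1.0965.
Gain: Δc = 1.0965 − 0.7830 ≈ 0.3135.

Δc ≈ 0.3135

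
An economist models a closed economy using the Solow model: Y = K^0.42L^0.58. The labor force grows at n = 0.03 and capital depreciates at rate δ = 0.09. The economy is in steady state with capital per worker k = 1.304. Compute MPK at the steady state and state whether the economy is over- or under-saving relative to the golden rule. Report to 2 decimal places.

Break-even investment rate: n + δ = 0.03 + 0.09 = 0.12.
MPK = 0.42·k^(0.42−1) = 0.42·1.304^(-0.58) ≈ 0.3601.
MPK > 0.12, so the economy is dynamically efficient (under-saving).

under-saving; MPK ≈ 0.36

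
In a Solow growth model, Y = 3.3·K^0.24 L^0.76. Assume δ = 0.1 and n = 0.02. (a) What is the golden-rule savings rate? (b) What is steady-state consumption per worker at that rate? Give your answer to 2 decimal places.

Break-even investment rate: n + δ = 0.02 + 0.1 = 0.12.
For Cobb-Douglas, s_gold equals capital's share: s_gold = 0.24.
At the golden rule the marginal product of capital equals n+δ: 0.24·3.3·k^(0.24−1) = 0.12. Solving, k_gold = (0.24·3.3/0.12)^(1/0.76) ≈ 11.9770.
y_gold = 3.3·11.9770^0.24 ≈ 5.9885; c_gold = (1−0.24)·y_gold ≈ 4.5513.

(a) s_gold = 0.24; (b) c_gold ≈ 4.55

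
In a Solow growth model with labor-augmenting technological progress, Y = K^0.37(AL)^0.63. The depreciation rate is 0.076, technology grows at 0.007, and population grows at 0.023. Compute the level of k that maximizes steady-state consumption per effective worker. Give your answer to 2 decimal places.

k_gold ≈ 7.27

Break-even investment rate: n + g + δ = 0.023 + 0.007 + 0.076 = 0.106.
At the golden rule the marginal product of capital equals n+g+δ: 0.37·k^(0.37−1) = 0.106. Solving, k_gold = (0.37/0.106)^(1/0.63) ≈ 7.2734.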